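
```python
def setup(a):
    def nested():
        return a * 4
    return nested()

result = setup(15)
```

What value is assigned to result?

Step 1: setup(15) binds parameter a = 15.
Step 2: nested() accesses a = 15 from enclosing scope.
Step 3: result = 15 * 4 = 60

The answer is 60.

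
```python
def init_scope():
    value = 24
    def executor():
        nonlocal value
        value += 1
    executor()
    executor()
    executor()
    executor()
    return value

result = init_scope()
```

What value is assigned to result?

Step 1: value starts at 24.
Step 2: executor() is called 4 times, each adding 1.
Step 3: value = 24 + 1 * 4 = 28

The answer is 28.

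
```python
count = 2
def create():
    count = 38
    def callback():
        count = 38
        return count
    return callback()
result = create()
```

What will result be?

Step 1: Three scopes define count: global (2), create (38), callback (38).
Step 2: callback() has its own local count = 38, which shadows both enclosing and global.
Step 3: result = 38 (local wins in LEGB)

The answer is 38.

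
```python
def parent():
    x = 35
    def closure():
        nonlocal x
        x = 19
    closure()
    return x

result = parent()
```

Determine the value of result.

Step 1: parent() sets x = 35.
Step 2: closure() uses nonlocal to reassign x = 19.
Step 3: result = 19

The answer is 19.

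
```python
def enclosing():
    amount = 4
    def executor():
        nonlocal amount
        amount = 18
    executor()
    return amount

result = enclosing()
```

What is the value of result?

Step 1: enclosing() sets amount = 4.
Step 2: executor() uses nonlocal to reassign amount = 18.
Step 3: result = 18

The answer is 18.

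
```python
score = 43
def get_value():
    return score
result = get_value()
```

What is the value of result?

Step 1: score = 43 is defined in the global scope.
Step 2: get_value() looks up score. No local score exists, so Python checks the global scope via LEGB rule and finds score = 43.
Step 3: result = 43

The answer is 43.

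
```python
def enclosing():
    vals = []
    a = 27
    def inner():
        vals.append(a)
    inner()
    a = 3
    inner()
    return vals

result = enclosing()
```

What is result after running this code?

Step 1: a = 27. inner() appends current a to vals.
Step 2: First inner(): appends 27. Then a = 3.
Step 3: Second inner(): appends 3 (closure sees updated a). result = [27, 3]

The answer is [27, 3].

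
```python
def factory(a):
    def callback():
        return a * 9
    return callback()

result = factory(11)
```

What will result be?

Step 1: factory(11) binds parameter a = 11.
Step 2: callback() accesses a = 11 from enclosing scope.
Step 3: result = 11 * 9 = 99

The answer is 99.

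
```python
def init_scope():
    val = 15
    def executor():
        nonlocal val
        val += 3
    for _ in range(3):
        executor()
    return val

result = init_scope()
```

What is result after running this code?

Step 1: val = 15.
Step 2: executor() is called 3 times in a loop, each adding 3 via nonlocal.
Step 3: val = 15 + 3 * 3 = 24

The answer is 24.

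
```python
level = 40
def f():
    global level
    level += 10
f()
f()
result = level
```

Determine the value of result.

Step 1: level = 40.
Step 2: First f(): level = 40 + 10 = 50.
Step 3: Second f(): level = 50 + 10 = 60. result = 60

The answer is 60.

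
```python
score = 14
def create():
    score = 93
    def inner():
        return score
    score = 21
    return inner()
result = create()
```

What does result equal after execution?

Step 1: create() sets score = 93, then later score = 21.
Step 2: inner() is called after score is reassigned to 21. Closures capture variables by reference, not by value.
Step 3: result = 21

The answer is 21.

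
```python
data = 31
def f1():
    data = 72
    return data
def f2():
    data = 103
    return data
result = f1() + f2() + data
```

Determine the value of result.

Step 1: Each function shadows global data with its own local.
Step 2: f1() returns 72, f2() returns 103.
Step 3: Global data = 31 is unchanged. result = 72 + 103 + 31 = 206

The answer is 206.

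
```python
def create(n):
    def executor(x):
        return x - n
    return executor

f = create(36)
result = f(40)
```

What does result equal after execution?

Step 1: create(36) creates a closure capturing n = 36.
Step 2: f(40) computes 40 - 36 = 4.
Step 3: result = 4

The answer is 4.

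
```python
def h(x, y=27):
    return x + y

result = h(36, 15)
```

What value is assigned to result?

Step 1: h(36, 15) overrides default y with 15.
Step 2: Returns 36 + 15 = 51.
Step 3: result = 51

The answer is 51.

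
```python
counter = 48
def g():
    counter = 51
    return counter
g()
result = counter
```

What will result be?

Step 1: counter = 48 globally.
Step 2: g() creates a LOCAL counter = 51 (no global keyword!).
Step 3: The global counter is unchanged. result = 48

The answer is 48.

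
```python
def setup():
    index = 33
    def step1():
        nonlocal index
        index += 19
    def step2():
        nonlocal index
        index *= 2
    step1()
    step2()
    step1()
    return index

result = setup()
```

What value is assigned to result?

Step 1: index = 33.
Step 2: step1(): index = 33 + 19 = 52.
Step 3: step2(): index = 52 * 2 = 104.
Step 4: step1(): index = 104 + 19 = 123. result = 123

The answer is 123.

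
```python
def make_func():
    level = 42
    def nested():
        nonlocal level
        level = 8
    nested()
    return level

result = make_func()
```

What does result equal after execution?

Step 1: make_func() sets level = 42.
Step 2: nested() uses nonlocal to reassign level = 8.
Step 3: result = 8

The answer is 8.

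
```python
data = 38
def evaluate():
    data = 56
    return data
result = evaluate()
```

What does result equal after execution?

Step 1: Global data = 38.
Step 2: evaluate() creates local data = 56, shadowing the global.
Step 3: Returns local data = 56. result = 56

The answer is 56.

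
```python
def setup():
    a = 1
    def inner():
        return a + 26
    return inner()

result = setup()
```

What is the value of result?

Step 1: setup() defines a = 1.
Step 2: inner() reads a = 1 from enclosing scope, returns 1 + 26 = 27.
Step 3: result = 27

The answer is 27.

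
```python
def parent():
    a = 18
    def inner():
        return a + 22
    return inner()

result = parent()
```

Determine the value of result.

Step 1: parent() defines a = 18.
Step 2: inner() reads a = 18 from enclosing scope, returns 18 + 22 = 40.
Step 3: result = 40

The answer is 40.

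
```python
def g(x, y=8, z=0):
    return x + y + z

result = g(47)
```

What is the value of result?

Step 1: g(47) uses defaults y = 8, z = 0.
Step 2: Returns 47 + 8 + 0 = 55.
Step 3: result = 55

The answer is 55.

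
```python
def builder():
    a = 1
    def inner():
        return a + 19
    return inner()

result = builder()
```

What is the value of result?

Step 1: builder() defines a = 1.
Step 2: inner() reads a = 1 from enclosing scope, returns 1 + 19 = 20.
Step 3: result = 20

The answer is 20.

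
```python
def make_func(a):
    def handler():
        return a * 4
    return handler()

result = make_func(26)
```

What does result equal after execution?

Step 1: make_func(26) binds parameter a = 26.
Step 2: handler() accesses a = 26 from enclosing scope.
Step 3: result = 26 * 4 = 104

The answer is 104.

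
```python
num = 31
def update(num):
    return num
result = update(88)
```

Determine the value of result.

Step 1: Global num = 31.
Step 2: update(88) takes parameter num = 88, which shadows the global.
Step 3: result = 88

The answer is 88.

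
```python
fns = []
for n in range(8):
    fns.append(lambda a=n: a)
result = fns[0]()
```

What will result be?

Step 1: Default argument a=n captures n's value at each iteration.
Step 2: fns[0] captured a = 0 when n was 0.
Step 3: result = 0

The answer is 0.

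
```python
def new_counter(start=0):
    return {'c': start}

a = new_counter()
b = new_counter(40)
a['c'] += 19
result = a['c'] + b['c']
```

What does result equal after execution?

Step 1: new_counter() returns a new dict each call (immutable default 0).
Step 2: a = {'c': 0}, b = {'c': 40}.
Step 3: a['c'] += 19 = 19. result = 19 + 40 = 59

The answer is 59.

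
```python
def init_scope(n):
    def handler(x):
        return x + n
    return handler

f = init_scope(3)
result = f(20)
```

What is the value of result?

Step 1: init_scope(3) creates a closure that captures n = 3.
Step 2: f(20) calls the closure with x = 20, returning 20 + 3 = 23.
Step 3: result = 23

The answer is 23.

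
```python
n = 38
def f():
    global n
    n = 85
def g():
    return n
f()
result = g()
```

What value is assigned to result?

Step 1: n = 38.
Step 2: f() sets global n = 85.
Step 3: g() reads global n = 85. result = 85

The answer is 85.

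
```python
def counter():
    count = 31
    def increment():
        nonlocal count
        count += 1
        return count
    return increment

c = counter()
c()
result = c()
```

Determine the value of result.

Step 1: counter() creates closure with count = 31.
Step 2: Each c() call increments count via nonlocal. After 2 calls: 31 + 2 = 33.
Step 3: result = 33

The answer is 33.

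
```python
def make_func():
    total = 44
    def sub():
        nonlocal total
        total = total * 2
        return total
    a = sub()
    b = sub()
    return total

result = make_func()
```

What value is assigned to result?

Step 1: total starts at 44.
Step 2: First sub(): total = 44 * 2 = 88.
Step 3: Second sub(): total = 88 * 2 = 176.
Step 4: result = 176

The answer is 176.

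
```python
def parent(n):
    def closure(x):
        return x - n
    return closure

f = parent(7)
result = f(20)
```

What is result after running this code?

Step 1: parent(7) creates a closure capturing n = 7.
Step 2: f(20) computes 20 - 7 = 13.
Step 3: result = 13

The answer is 13.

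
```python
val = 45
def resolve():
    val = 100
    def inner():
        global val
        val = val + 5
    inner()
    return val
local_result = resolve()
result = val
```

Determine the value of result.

Step 1: Global val = 45. resolve() creates local val = 100.
Step 2: inner() declares global val and adds 5: global val = 45 + 5 = 50.
Step 3: resolve() returns its local val = 100 (unaffected by inner).
Step 4: result = global val = 50

The answer is 50.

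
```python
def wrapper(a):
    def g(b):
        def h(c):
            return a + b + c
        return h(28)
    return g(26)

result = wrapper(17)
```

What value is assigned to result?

Step 1: a = 17, b = 26, c = 28 across three nested scopes.
Step 2: h() accesses all three via LEGB rule.
Step 3: result = 17 + 26 + 28 = 71

The answer is 71.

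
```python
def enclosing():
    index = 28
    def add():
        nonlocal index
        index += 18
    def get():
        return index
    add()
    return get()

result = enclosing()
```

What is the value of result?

Step 1: index = 28. add() modifies it via nonlocal, get() reads it.
Step 2: add() makes index = 28 + 18 = 46.
Step 3: get() returns 46. result = 46

The answer is 46.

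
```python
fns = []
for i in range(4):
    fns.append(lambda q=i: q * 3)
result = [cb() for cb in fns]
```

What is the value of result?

Step 1: Default arg q=i captures i at each iteration.
Step 2: fns[k] has q defaulting to k, returns k * 3.
Step 3: result = [0, 3, 6, 9]

The answer is [0, 3, 6, 9].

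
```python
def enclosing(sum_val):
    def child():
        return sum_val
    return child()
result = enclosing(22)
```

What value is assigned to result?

Step 1: enclosing(22) binds parameter sum_val = 22.
Step 2: child() looks up sum_val in enclosing scope and finds the parameter sum_val = 22.
Step 3: result = 22

The answer is 22.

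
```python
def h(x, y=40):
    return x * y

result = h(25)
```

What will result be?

Step 1: h(25) uses default y = 40.
Step 2: Returns 25 * 40 = 1000.
Step 3: result = 1000

The answer is 1000.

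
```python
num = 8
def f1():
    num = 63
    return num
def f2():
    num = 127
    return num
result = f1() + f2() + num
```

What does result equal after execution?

Step 1: Each function shadows global num with its own local.
Step 2: f1() returns 63, f2() returns 127.
Step 3: Global num = 8 is unchanged. result = 63 + 127 + 8 = 198

The answer is 198.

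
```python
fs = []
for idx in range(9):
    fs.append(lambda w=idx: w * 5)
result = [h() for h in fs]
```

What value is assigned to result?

Step 1: Default arg w=idx captures idx at each iteration.
Step 2: fs[k] has w defaulting to k, returns k * 5.
Step 3: result = [0, 5, 10, 15, 20, 25, 30, 35, 40]

The answer is [0, 5, 10, 15, 20, 25, 30, 35, 40].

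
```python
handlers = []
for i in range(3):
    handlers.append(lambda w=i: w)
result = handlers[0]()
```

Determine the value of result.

Step 1: Default argument w=i captures i's value at each iteration.
Step 2: handlers[0] captured w = 0 when i was 0.
Step 3: result = 0

The answer is 0.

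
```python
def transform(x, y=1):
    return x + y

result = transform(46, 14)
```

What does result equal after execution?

Step 1: transform(46, 14) overrides default y with 14.
Step 2: Returns 46 + 14 = 60.
Step 3: result = 60

The answer is 60.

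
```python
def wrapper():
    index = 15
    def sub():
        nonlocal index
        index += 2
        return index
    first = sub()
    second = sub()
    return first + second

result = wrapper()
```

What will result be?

Step 1: index starts at 15.
Step 2: First call: index = 15 + 2 = 17, returns 17.
Step 3: Second call: index = 17 + 2 = 19, returns 19.
Step 4: result = 17 + 19 = 36

The answer is 36.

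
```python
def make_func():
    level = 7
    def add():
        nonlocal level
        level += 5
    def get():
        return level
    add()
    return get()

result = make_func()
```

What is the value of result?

Step 1: level = 7. add() modifies it via nonlocal, get() reads it.
Step 2: add() makes level = 7 + 5 = 12.
Step 3: get() returns 12. result = 12

The answer is 12.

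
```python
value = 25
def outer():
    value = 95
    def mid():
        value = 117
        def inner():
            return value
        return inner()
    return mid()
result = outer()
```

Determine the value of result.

Step 1: Three levels of shadowing: global 25, outer 95, mid 117.
Step 2: inner() finds value = 117 in enclosing mid() scope.
Step 3: result = 117

The answer is 117.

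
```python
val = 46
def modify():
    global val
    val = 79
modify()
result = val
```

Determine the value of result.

Step 1: val = 46 globally.
Step 2: modify() declares global val and sets it to 79.
Step 3: After modify(), global val = 79. result = 79

The answer is 79.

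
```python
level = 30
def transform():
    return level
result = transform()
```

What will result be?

Step 1: level = 30 is defined in the global scope.
Step 2: transform() looks up level. No local level exists, so Python checks the global scope via LEGB rule and finds level = 30.
Step 3: result = 30

The answer is 30.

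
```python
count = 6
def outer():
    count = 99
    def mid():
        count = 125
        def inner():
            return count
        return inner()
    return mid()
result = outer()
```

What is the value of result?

Step 1: Three levels of shadowing: global 6, outer 99, mid 125.
Step 2: inner() finds count = 125 in enclosing mid() scope.
Step 3: result = 125

The answer is 125.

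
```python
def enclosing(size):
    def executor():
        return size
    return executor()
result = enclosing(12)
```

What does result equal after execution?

Step 1: enclosing(12) binds parameter size = 12.
Step 2: executor() looks up size in enclosing scope and finds the parameter size = 12.
Step 3: result = 12

The answer is 12.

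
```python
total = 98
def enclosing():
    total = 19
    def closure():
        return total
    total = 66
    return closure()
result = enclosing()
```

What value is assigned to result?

Step 1: enclosing() sets total = 19, then later total = 66.
Step 2: closure() is called after total is reassigned to 66. Closures capture variables by reference, not by value.
Step 3: result = 66

The answer is 66.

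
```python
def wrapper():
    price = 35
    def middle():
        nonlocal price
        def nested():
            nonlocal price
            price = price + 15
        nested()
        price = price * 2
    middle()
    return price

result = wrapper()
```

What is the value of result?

Step 1: price = 35.
Step 2: nested() adds 15: price = 35 + 15 = 50.
Step 3: middle() doubles: price = 50 * 2 = 100.
Step 4: result = 100

The answer is 100.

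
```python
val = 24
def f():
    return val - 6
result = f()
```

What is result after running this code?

Step 1: val = 24 is defined globally.
Step 2: f() looks up val from global scope = 24, then computes 24 - 6 = 18.
Step 3: result = 18

The answer is 18.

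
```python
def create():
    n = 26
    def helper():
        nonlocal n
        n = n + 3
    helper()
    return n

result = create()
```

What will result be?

Step 1: create() sets n = 26.
Step 2: helper() uses nonlocal to modify n in create's scope: n = 26 + 3 = 29.
Step 3: create() returns the modified n = 29

The answer is 29.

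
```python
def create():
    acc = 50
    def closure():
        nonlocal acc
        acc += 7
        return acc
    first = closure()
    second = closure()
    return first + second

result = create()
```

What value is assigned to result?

Step 1: acc starts at 50.
Step 2: First call: acc = 50 + 7 = 57, returns 57.
Step 3: Second call: acc = 57 + 7 = 64, returns 64.
Step 4: result = 57 + 64 = 121

The answer is 121.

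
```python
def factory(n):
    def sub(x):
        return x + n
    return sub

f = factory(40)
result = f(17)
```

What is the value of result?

Step 1: factory(40) creates a closure that captures n = 40.
Step 2: f(17) calls the closure with x = 17, returning 17 + 40 = 57.
Step 3: result = 57

The answer is 57.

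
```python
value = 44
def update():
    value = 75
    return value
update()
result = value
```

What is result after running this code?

Step 1: Global value = 44.
Step 2: update() creates local value = 75 (shadow, not modification).
Step 3: After update() returns, global value is unchanged. result = 44

The answer is 44.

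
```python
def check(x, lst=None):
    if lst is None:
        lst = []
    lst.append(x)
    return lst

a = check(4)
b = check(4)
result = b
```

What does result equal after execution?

Step 1: None default with guard creates a NEW list each call.
Step 2: a = [4] (fresh list). b = [4] (another fresh list).
Step 3: result = [4] (this is the fix for mutable default)

The answer is [4].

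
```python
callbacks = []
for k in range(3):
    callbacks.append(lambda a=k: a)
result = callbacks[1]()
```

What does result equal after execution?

Step 1: Default argument a=k captures k's value at each iteration.
Step 2: callbacks[1] captured a = 1 when k was 1.
Step 3: result = 1

The answer is 1.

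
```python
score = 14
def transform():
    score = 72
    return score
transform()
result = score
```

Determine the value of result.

Step 1: score = 14 globally.
Step 2: transform() creates a LOCAL score = 72 (no global keyword!).
Step 3: The global score is unchanged. result = 14

The answer is 14.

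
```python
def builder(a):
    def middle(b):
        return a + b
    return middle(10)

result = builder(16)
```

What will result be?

Step 1: builder(16) passes a = 16.
Step 2: middle(10) has b = 10, reads a = 16 from enclosing.
Step 3: result = 16 + 10 = 26

The answer is 26.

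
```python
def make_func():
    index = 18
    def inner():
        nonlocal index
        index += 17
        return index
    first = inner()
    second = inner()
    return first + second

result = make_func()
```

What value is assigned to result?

Step 1: index starts at 18.
Step 2: First call: index = 18 + 17 = 35, returns 35.
Step 3: Second call: index = 35 + 17 = 52, returns 52.
Step 4: result = 35 + 52 = 87

The answer is 87.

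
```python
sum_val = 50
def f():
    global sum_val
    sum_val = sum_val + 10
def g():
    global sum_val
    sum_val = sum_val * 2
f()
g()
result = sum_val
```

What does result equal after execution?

Step 1: sum_val = 50.
Step 2: f() adds 10: sum_val = 50 + 10 = 60.
Step 3: g() doubles: sum_val = 60 * 2 = 120.
Step 4: result = 120

The answer is 120.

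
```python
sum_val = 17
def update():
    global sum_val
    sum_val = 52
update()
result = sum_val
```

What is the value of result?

Step 1: sum_val = 17 globally.
Step 2: update() declares global sum_val and sets it to 52.
Step 3: After update(), global sum_val = 52. result = 52

The answer is 52.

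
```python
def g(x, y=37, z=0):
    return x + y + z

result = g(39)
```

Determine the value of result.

Step 1: g(39) uses defaults y = 37, z = 0.
Step 2: Returns 39 + 37 + 0 = 76.
Step 3: result = 76

The answer is 76.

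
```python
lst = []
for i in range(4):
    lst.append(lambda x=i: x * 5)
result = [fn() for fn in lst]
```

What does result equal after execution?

Step 1: Default arg x=i captures i at each iteration.
Step 2: lst[k] has x defaulting to k, returns k * 5.
Step 3: result = [0, 5, 10, 15]

The answer is [0, 5, 10, 15].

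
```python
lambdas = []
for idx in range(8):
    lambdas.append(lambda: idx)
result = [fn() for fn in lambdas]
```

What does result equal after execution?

Step 1: All 8 lambdas share the same variable idx.
Step 2: After the loop, idx = 7.
Step 3: Each call returns 7. result = [7, 7, 7, 7, 7, 7, 7, 7]

The answer is [7, 7, 7, 7, 7, 7, 7, 7].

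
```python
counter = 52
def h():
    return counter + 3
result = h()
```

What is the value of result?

Step 1: counter = 52 is defined globally.
Step 2: h() looks up counter from global scope = 52, then computes 52 + 3 = 55.
Step 3: result = 55

The answer is 55.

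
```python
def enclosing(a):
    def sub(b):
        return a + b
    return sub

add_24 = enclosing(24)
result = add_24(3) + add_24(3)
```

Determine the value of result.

Step 1: add_24 captures a = 24.
Step 2: add_24(3) = 24 + 3 = 27, called twice.
Step 3: result = 27 + 27 = 54

The answer is 54.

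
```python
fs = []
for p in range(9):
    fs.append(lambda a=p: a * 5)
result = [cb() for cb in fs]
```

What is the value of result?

Step 1: Default arg a=p captures p at each iteration.
Step 2: fs[k] has a defaulting to k, returns k * 5.
Step 3: result = [0, 5, 10, 15, 20, 25, 30, 35, 40]

The answer is [0, 5, 10, 15, 20, 25, 30, 35, 40].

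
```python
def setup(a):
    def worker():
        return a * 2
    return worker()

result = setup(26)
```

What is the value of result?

Step 1: setup(26) binds parameter a = 26.
Step 2: worker() accesses a = 26 from enclosing scope.
Step 3: result = 26 * 2 = 52

The answer is 52.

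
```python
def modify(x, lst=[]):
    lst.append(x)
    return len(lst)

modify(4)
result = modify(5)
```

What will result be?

Step 1: Mutable default list persists between calls.
Step 2: First call: lst = [4], len = 1. Second call: lst = [4, 5], len = 2.
Step 3: result = 2

The answer is 2.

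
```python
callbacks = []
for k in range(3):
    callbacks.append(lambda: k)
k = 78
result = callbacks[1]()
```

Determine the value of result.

Step 1: Lambdas capture the variable k by reference, not by value.
Step 2: After the loop, k is reassigned to 78.
Step 3: callbacks[1]() looks up the current k = 78. result = 78

The answer is 78.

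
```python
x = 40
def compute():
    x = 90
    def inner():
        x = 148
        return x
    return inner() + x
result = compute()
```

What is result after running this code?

Step 1: compute() has local x = 90. inner() has local x = 148.
Step 2: inner() returns its local x = 148.
Step 3: compute() returns 148 + its own x (90) = 238

The answer is 238.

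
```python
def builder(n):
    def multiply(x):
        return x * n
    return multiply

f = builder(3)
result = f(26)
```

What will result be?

Step 1: builder(3) returns multiply closure with n = 3.
Step 2: f(26) computes 26 * 3 = 78.
Step 3: result = 78

The answer is 78.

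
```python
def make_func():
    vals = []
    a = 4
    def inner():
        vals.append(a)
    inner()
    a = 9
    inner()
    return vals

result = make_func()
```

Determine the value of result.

Step 1: a = 4. inner() appends current a to vals.
Step 2: First inner(): appends 4. Then a = 9.
Step 3: Second inner(): appends 9 (closure sees updated a). result = [4, 9]

The answer is [4, 9].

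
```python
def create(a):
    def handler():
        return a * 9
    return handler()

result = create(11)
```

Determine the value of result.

Step 1: create(11) binds parameter a = 11.
Step 2: handler() accesses a = 11 from enclosing scope.
Step 3: result = 11 * 9 = 99

The answer is 99.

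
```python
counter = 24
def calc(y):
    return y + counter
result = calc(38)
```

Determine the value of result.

Step 1: counter = 24 is defined globally.
Step 2: calc(38) uses parameter y = 38 and looks up counter from global scope = 24.
Step 3: result = 38 + 24 = 62

The answer is 62.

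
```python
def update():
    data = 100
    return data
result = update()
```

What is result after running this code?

Step 1: update() defines data = 100 in its local scope.
Step 2: return data finds the local variable data = 100.
Step 3: result = 100

The answer is 100.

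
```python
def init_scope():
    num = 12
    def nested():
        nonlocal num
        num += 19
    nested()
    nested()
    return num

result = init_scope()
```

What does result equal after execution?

Step 1: num starts at 12.
Step 2: nested() is called 2 times, each adding 19.
Step 3: num = 12 + 19 * 2 = 50

The answer is 50.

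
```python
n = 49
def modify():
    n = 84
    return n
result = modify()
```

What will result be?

Step 1: Global n = 49.
Step 2: modify() creates local n = 84, shadowing the global.
Step 3: Returns local n = 84. result = 84

The answer is 84.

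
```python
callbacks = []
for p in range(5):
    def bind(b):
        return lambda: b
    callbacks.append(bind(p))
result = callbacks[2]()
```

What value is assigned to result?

Step 1: bind(p) creates a new scope capturing b = p at call time.
Step 2: callbacks[2] = bind(2), so its lambda captures b = 2.
Step 3: result = 2 (closure factory fixes late binding)

The answer is 2.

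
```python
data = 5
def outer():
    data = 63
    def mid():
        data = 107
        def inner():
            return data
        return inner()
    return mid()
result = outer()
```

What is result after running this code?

Step 1: Three levels of shadowing: global 5, outer 63, mid 107.
Step 2: inner() finds data = 107 in enclosing mid() scope.
Step 3: result = 107

The answer is 107.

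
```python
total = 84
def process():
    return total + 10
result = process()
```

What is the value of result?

Step 1: total = 84 is defined globally.
Step 2: process() looks up total from global scope = 84, then computes 84 + 10 = 94.
Step 3: result = 94

The answer is 94.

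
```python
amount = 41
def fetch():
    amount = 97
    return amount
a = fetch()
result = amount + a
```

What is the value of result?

Step 1: Global amount = 41. fetch() returns local amount = 97.
Step 2: a = 97. Global amount still = 41.
Step 3: result = 41 + 97 = 138

The answer is 138.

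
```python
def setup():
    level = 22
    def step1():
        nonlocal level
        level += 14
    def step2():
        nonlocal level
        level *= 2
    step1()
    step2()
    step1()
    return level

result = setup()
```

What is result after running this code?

Step 1: level = 22.
Step 2: step1(): level = 22 + 14 = 36.
Step 3: step2(): level = 36 * 2 = 72.
Step 4: step1(): level = 72 + 14 = 86. result = 86

The answer is 86.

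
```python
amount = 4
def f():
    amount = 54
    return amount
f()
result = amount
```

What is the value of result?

Step 1: Global amount = 4.
Step 2: f() creates local amount = 54 (shadow, not modification).
Step 3: After f() returns, global amount is unchanged. result = 4

The answer is 4.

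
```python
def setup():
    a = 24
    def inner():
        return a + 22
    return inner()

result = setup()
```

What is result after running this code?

Step 1: setup() defines a = 24.
Step 2: inner() reads a = 24 from enclosing scope, returns 24 + 22 = 46.
Step 3: result = 46

The answer is 46.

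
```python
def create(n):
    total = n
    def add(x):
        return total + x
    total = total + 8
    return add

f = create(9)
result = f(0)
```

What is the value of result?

Step 1: create(9) sets total = 9, then total = 9 + 8 = 17.
Step 2: Closures capture by reference, so add sees total = 17.
Step 3: f(0) returns 17 + 0 = 17

The answer is 17.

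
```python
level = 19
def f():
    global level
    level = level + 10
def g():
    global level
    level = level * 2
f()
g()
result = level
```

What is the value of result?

Step 1: level = 19.
Step 2: f() adds 10: level = 19 + 10 = 29.
Step 3: g() doubles: level = 29 * 2 = 58.
Step 4: result = 58

The answer is 58.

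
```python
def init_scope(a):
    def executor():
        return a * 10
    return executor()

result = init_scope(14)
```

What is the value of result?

Step 1: init_scope(14) binds parameter a = 14.
Step 2: executor() accesses a = 14 from enclosing scope.
Step 3: result = 14 * 10 = 140

The answer is 140.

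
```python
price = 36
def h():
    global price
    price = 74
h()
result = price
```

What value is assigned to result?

Step 1: price = 36 globally.
Step 2: h() declares global price and sets it to 74.
Step 3: After h(), global price = 74. result = 74

The answer is 74.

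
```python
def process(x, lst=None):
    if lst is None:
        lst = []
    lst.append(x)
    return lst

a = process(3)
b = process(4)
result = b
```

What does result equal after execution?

Step 1: None default with guard creates a NEW list each call.
Step 2: a = [3] (fresh list). b = [4] (another fresh list).
Step 3: result = [4] (this is the fix for mutable default)

The answer is [4].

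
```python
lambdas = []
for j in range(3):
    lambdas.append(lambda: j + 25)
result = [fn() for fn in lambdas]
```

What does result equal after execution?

Step 1: All lambdas capture j by reference. After the loop, j = 2.
Step 2: Each call returns 2 + 25 = 27.
Step 3: result = [27, 27, 27]

The answer is [27, 27, 27].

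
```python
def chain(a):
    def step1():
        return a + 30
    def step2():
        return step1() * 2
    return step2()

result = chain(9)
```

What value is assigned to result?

Step 1: chain(9) captures a = 9.
Step 2: step2() calls step1() which returns 9 + 30 = 39.
Step 3: step2() returns 39 * 2 = 78

The answer is 78.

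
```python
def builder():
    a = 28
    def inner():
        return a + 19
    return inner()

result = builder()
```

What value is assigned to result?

Step 1: builder() defines a = 28.
Step 2: inner() reads a = 28 from enclosing scope, returns 28 + 19 = 47.
Step 3: result = 47

The answer is 47.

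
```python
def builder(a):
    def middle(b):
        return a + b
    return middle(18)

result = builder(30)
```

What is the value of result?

Step 1: builder(30) passes a = 30.
Step 2: middle(18) has b = 18, reads a = 30 from enclosing.
Step 3: result = 30 + 18 = 48

The answer is 48.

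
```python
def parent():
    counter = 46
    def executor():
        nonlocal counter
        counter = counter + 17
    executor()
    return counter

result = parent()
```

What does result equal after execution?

Step 1: parent() sets counter = 46.
Step 2: executor() uses nonlocal to modify counter in parent's scope: counter = 46 + 17 = 63.
Step 3: parent() returns the modified counter = 63

The answer is 63.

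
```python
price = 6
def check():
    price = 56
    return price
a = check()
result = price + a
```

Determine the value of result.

Step 1: Global price = 6. check() returns local price = 56.
Step 2: a = 56. Global price still = 6.
Step 3: result = 6 + 56 = 62

The answer is 62.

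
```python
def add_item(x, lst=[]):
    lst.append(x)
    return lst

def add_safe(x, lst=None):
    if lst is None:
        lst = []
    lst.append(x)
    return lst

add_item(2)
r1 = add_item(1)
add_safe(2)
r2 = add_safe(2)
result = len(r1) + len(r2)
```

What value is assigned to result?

Step 1: add_item shares mutable default: after 2 calls, lst = [2, 1], len = 2.
Step 2: add_safe creates fresh list each time: r2 = [2], len = 1.
Step 3: result = 2 + 1 = 3

The answer is 3.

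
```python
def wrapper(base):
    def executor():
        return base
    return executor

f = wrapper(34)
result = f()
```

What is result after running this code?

Step 1: wrapper(34) creates closure capturing base = 34.
Step 2: f() returns the captured base = 34.
Step 3: result = 34

The answer is 34.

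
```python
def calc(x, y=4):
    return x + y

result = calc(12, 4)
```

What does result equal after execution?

Step 1: calc(12, 4) overrides default y with 4.
Step 2: Returns 12 + 4 = 16.
Step 3: result = 16

The answer is 16.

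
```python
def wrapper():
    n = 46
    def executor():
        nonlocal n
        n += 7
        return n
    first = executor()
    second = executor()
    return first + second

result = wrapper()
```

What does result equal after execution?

Step 1: n starts at 46.
Step 2: First call: n = 46 + 7 = 53, returns 53.
Step 3: Second call: n = 53 + 7 = 60, returns 60.
Step 4: result = 53 + 60 = 113

The answer is 113.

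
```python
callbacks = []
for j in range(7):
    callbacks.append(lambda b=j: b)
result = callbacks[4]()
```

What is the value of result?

Step 1: Default argument b=j captures j's value at each iteration.
Step 2: callbacks[4] captured b = 4 when j was 4.
Step 3: result = 4

The answer is 4.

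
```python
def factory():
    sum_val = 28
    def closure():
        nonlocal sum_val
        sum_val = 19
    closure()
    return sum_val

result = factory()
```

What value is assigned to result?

Step 1: factory() sets sum_val = 28.
Step 2: closure() uses nonlocal to reassign sum_val = 19.
Step 3: result = 19

The answer is 19.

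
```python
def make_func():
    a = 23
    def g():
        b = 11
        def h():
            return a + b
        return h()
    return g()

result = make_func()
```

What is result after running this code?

Step 1: make_func() defines a = 23. g() defines b = 11.
Step 2: h() accesses both from enclosing scopes: a = 23, b = 11.
Step 3: result = 23 + 11 = 34

The answer is 34.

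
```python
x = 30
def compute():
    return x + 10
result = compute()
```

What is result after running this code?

Step 1: x = 30 is defined globally.
Step 2: compute() looks up x from global scope = 30, then computes 30 + 10 = 40.
Step 3: result = 40

The answer is 40.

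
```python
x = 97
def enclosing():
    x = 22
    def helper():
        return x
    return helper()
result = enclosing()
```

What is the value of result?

Step 1: x = 97 globally, but enclosing() defines x = 22 locally.
Step 2: helper() looks up x. Not in local scope, so checks enclosing scope (enclosing) and finds x = 22.
Step 3: result = 22

The answer is 22.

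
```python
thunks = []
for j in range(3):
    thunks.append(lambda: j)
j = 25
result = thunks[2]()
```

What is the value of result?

Step 1: Lambdas capture the variable j by reference, not by value.
Step 2: After the loop, j is reassigned to 25.
Step 3: thunks[2]() looks up the current j = 25. result = 25

The answer is 25.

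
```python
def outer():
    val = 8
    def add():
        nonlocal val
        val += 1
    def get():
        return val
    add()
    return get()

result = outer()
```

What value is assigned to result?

Step 1: val = 8. add() modifies it via nonlocal, get() reads it.
Step 2: add() makes val = 8 + 1 = 9.
Step 3: get() returns 9. result = 9

The answer is 9.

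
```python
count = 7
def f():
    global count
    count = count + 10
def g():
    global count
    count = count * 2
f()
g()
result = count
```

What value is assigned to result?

Step 1: count = 7.
Step 2: f() adds 10: count = 7 + 10 = 17.
Step 3: g() doubles: count = 17 * 2 = 34.
Step 4: result = 34

The answer is 34.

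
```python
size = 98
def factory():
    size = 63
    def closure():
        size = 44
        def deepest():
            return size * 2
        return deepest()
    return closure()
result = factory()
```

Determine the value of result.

Step 1: deepest() looks up size through LEGB: not local, finds size = 44 in enclosing closure().
Step 2: Returns 44 * 2 = 88.
Step 3: result = 88

The answer is 88.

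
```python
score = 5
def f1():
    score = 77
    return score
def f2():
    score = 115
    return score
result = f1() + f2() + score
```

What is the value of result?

Step 1: Each function shadows global score with its own local.
Step 2: f1() returns 77, f2() returns 115.
Step 3: Global score = 5 is unchanged. result = 77 + 115 + 5 = 197

The answer is 197.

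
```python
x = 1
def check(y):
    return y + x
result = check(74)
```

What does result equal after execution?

Step 1: x = 1 is defined globally.
Step 2: check(74) uses parameter y = 74 and looks up x from global scope = 1.
Step 3: result = 74 + 1 = 75

The answer is 75.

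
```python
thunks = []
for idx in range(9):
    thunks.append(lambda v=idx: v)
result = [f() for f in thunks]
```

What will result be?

Step 1: Default arg v=idx captures idx at each iteration.
Step 2: Each lambda has its own default: 0, 1, ..., 8.
Step 3: result = [0, 1, 2, 3, 4, 5, 6, 7, 8]

The answer is [0, 1, 2, 3, 4, 5, 6, 7, 8].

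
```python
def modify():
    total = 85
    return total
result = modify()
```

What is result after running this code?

Step 1: modify() defines total = 85 in its local scope.
Step 2: return total finds the local variable total = 85.
Step 3: result = 85

The answer is 85.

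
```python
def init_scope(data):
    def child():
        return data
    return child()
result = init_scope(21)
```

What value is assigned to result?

Step 1: init_scope(21) binds parameter data = 21.
Step 2: child() looks up data in enclosing scope and finds the parameter data = 21.
Step 3: result = 21

The answer is 21.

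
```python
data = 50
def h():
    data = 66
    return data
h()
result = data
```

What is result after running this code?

Step 1: data = 50 globally.
Step 2: h() creates a LOCAL data = 66 (no global keyword!).
Step 3: The global data is unchanged. result = 50

The answer is 50.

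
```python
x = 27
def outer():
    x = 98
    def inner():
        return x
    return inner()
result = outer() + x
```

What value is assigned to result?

Step 1: Global x = 27. outer() shadows with x = 98.
Step 2: inner() returns enclosing x = 98. outer() = 98.
Step 3: result = 98 + global x (27) = 125

The answer is 125.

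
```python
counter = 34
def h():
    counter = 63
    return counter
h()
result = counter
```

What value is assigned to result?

Step 1: Global counter = 34.
Step 2: h() creates local counter = 63 (shadow, not modification).
Step 3: After h() returns, global counter is unchanged. result = 34

The answer is 34.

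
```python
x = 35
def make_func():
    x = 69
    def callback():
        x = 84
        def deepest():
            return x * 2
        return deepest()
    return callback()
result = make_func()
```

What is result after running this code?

Step 1: deepest() looks up x through LEGB: not local, finds x = 84 in enclosing callback().
Step 2: Returns 84 * 2 = 168.
Step 3: result = 168

The answer is 168.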